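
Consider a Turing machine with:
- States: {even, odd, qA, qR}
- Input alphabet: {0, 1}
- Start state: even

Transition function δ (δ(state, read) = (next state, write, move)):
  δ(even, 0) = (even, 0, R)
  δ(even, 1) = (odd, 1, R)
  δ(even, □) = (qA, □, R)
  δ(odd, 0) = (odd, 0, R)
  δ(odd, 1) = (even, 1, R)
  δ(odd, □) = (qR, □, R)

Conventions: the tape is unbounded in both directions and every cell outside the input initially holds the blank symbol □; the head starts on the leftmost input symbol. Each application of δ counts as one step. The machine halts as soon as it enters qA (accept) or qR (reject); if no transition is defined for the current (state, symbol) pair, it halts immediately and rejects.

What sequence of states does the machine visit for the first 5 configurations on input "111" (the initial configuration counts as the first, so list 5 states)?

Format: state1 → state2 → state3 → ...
Step 0: [even]111 (head at position 0)
Step 1: δ(even, 1) = (odd, 1, R)  ⊢  1[odd]11 (head at position 1)
Step 2: δ(odd, 1) = (even, 1, R)  ⊢  11[even]1 (head at position 2)
Step 3: δ(even, 1) = (odd, 1, R)  ⊢  111[odd]□ (head at position 3)
Step 4: δ(odd, □) = (qR, □, R)  ⊢  111□[qR]□ (head at position 4)
Reading off the states of these 5 configurations: even → odd → even → odd → qR

Final answer: even → odd → even → odd → qR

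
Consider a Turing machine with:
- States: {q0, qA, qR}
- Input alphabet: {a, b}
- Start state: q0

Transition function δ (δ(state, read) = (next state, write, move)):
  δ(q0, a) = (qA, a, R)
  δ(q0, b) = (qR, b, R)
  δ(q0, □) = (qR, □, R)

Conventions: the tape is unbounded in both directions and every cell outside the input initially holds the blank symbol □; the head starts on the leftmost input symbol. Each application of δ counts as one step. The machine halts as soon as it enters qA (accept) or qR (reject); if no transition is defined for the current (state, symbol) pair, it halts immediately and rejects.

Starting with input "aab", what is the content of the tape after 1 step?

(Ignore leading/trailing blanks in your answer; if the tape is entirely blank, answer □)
Step 0: [q0]aab (head at position 0)
Step 1: δ(q0, a) = (qA, a, R)  ⊢  a[qA]ab (head at position 1)
Tape after 1 step (ignoring surrounding blanks): aab

Final answer: Tape: aab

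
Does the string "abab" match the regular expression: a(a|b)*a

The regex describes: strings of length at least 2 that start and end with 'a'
No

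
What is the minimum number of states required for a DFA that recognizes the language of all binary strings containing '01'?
Language: binary strings containing '01'
Lower bound (Myhill–Nerode): the prefixes ε, 0, 01 are pairwise distinguishable:
  ε vs 01: suffix ε distinguishes them (ε is rejected, 01 is accepted)
  0 vs 01: suffix ε distinguishes them (0 is rejected, 01 is accepted)
  ε vs 0: suffix 1 distinguishes them (ε·1 = 1 is rejected, 0·1 = 01 is accepted)
So any DFA needs at least 3 states.
Upper bound: a DFA with 3 states exists (one state per class above: 'no progress', 'last symbol 0', and 'seen 01' (accepting sink)).
Minimum states: 3

Final answer: 3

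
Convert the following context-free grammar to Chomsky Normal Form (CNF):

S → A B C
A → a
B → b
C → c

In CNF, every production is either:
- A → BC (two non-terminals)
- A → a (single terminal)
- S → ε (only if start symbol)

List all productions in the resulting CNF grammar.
The grammar has no ε-productions or unit productions to eliminate.
A → a is already in CNF (single terminal) – keep it.
B → b is already in CNF (single terminal) – keep it.
C → c is already in CNF (single terminal) – keep it.
S → A B C has 3 symbols on the right: break it into binary productions S → A X0, X0 → B C.
Resulting CNF grammar (5 productions): A → a; B → b; C → c; S → A X0; X0 → B C

Final answer: A → a; B → b; C → c; S → A X0; X0 → B C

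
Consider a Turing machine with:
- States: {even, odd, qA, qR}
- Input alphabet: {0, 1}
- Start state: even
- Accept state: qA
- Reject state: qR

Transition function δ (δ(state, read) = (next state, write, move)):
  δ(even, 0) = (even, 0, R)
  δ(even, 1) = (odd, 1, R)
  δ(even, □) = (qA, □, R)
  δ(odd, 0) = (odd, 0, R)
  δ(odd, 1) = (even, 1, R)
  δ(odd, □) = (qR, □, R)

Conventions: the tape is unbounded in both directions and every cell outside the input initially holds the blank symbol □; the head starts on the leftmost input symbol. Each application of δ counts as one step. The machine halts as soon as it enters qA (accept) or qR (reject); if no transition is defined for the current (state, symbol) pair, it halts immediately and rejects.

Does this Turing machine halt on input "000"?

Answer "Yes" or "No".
Step 0: [even]000 (head at position 0)
Step 1: δ(even, 0) = (even, 0, R)  ⊢  0[even]00 (head at position 1)
Step 2: δ(even, 0) = (even, 0, R)  ⊢  00[even]0 (head at position 2)
Step 3: δ(even, 0) = (even, 0, R)  ⊢  000[even]□ (head at position 3)
Step 4: δ(even, □) = (qA, □, R)  ⊢  000□[qA]□ (head at position 4)
The machine is in qA, so it halts and accepts.
It halts after 4 steps.

Final answer: Yes - halts after 4 steps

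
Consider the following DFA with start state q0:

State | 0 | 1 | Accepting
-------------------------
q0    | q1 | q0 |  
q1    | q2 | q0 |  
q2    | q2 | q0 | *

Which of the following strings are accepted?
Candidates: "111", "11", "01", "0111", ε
"111": q0 → q0 → q0 → q0; q0 is not accepting → rejected
"11": q0 → q0 → q0; q0 is not accepting → rejected
"01": q0 → q1 → q0; q0 is not accepting → rejected
"0111": q0 → q1 → q0 → q0 → q0; q0 is not accepting → rejected
ε: q0; q0 is not accepting → rejected

Final answer: None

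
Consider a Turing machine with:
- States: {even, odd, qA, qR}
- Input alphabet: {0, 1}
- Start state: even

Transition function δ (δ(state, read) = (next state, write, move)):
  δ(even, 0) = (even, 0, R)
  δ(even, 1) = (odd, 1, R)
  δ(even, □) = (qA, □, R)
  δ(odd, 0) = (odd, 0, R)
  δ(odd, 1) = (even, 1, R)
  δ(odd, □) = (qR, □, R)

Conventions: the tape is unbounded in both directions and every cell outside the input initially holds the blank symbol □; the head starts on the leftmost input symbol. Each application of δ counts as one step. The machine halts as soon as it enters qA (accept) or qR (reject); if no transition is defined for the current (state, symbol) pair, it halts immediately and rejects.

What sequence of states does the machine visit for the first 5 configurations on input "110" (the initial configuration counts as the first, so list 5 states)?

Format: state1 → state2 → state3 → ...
Step 0: [even]110 (head at position 0)
Step 1: δ(even, 1) = (odd, 1, R)  ⊢  1[odd]10 (head at position 1)
Step 2: δ(odd, 1) = (even, 1, R)  ⊢  11[even]0 (head at position 2)
Step 3: δ(even, 0) = (even, 0, R)  ⊢  110[even]□ (head at position 3)
Step 4: δ(even, □) = (qA, □, R)  ⊢  110□[qA]□ (head at position 4)
Reading off the states of these 5 configurations: even → odd → even → even → qA

Final answer: even → odd → even → even → qA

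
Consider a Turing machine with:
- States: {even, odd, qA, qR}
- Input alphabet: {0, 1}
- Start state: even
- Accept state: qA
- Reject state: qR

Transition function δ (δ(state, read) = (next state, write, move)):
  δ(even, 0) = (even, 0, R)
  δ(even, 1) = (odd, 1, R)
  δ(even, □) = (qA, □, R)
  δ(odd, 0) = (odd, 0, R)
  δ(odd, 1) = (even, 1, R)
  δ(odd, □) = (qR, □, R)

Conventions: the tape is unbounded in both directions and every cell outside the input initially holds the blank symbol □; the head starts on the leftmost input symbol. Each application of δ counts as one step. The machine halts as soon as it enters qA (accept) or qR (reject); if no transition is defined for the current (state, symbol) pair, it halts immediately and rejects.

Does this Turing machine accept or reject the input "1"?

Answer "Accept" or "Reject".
Step 0: [even]1 (head at position 0)
Step 1: δ(even, 1) = (odd, 1, R)  ⊢  1[odd]□ (head at position 1)
Step 2: δ(odd, □) = (qR, □, R)  ⊢  1□[qR]□ (head at position 2)
The machine is in qR, so it halts and rejects.

Final answer: Reject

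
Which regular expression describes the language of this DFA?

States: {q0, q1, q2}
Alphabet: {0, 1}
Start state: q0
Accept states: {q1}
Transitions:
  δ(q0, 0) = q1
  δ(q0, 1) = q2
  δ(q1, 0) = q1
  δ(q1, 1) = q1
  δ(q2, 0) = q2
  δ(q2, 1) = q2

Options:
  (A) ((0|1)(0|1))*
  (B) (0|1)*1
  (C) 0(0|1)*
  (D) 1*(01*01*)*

Testing sample strings against the DFA:
  '1001' -> rejected
  '10' -> rejected
  '01' -> accepted
  '01' -> accepted
Checking each option for a counterexample:
  (A) ((0|1)(0|1))*: ε is rejected by the DFA but matches the regex → eliminated
  (B) (0|1)*1: '0' is accepted by the DFA but does not match the regex → eliminated
  (C) 0(0|1)*: agrees with the DFA on all strings of length ≤ 4
  (D) 1*(01*01*)*: ε is rejected by the DFA but matches the regex → eliminated
Only (C) 0(0|1)* is consistent with the DFA.

Final answer: (C) 0(0|1)*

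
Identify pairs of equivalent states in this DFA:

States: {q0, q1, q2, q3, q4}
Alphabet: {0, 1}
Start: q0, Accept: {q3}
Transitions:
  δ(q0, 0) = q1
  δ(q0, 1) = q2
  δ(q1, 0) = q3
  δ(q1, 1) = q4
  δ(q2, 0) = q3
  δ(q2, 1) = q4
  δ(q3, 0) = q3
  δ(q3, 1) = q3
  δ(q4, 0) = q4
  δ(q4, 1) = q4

Using the table-filling algorithm:
Round 0 – mark pairs where exactly one state is accepting: (q0,q3), (q1,q3), (q2,q3), (q3,q4)
Round 1 – newly marked: (q0,q1) [on 0: q1 vs q3, already marked]; (q0,q2) [on 0: q1 vs q3, already marked]; (q1,q4) [on 0: q3 vs q4, already marked]; (q2,q4) [on 0: q3 vs q4, already marked]
Round 2 – newly marked: (q0,q4) [on 0: q1 vs q4, already marked]
No further pairs can be marked.
(q1, q2) unmarked: δ(q1,0)=q3, δ(q2,0)=q3; δ(q1,1)=q4, δ(q2,1)=q4 → equivalent
Equivalent pairs: (q1, q2)

Final answer: Equivalent pairs: (q1, q2)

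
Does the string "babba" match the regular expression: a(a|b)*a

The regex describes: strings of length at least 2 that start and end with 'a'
No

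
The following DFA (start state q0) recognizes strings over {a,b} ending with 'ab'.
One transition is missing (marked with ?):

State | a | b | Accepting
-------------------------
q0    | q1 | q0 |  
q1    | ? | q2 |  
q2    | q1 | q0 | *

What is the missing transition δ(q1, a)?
q1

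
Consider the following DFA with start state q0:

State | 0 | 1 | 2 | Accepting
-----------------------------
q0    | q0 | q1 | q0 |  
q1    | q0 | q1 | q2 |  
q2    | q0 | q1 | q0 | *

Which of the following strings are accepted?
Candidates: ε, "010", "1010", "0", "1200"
ε: q0; q0 is not accepting → rejected
"010": q0 → q0 → q1 → q0; q0 is not accepting → rejected
"1010": q0 → q1 → q0 → q1 → q0; q0 is not accepting → rejected
"0": q0 → q0; q0 is not accepting → rejected
"1200": q0 → q1 → q2 → q0 → q0; q0 is not accepting → rejected

Final answer: None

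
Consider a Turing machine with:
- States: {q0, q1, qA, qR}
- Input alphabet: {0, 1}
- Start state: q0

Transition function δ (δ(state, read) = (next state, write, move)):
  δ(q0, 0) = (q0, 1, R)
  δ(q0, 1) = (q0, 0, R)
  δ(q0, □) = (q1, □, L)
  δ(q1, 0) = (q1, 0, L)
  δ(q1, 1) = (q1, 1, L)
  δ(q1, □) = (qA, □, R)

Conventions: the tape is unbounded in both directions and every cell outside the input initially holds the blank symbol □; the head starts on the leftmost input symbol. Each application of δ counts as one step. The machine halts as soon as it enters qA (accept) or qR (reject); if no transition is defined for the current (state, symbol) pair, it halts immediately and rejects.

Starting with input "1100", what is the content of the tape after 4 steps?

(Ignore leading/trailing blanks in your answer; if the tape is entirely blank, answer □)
Step 0: [q0]1100 (head at position 0)
Step 1: δ(q0, 1) = (q0, 0, R)  ⊢  0[q0]100 (head at position 1)
Step 2: δ(q0, 1) = (q0, 0, R)  ⊢  00[q0]00 (head at position 2)
Step 3: δ(q0, 0) = (q0, 1, R)  ⊢  001[q0]0 (head at position 3)
Step 4: δ(q0, 0) = (q0, 1, R)  ⊢  0011[q0]□ (head at position 4)
Tape after 4 steps (ignoring surrounding blanks): 0011

Final answer: Tape: 0011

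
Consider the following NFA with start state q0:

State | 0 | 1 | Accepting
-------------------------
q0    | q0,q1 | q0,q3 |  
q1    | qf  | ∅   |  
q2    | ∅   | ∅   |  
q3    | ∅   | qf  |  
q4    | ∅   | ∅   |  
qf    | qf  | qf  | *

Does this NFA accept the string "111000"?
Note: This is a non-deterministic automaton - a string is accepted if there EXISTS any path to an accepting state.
Track the set of states the NFA could be in: start {q0}
Read '1': {q0} → {q0, q3}
Read '1': {q0, q3} → {q0, q3, qf}
Read '1': {q0, q3, qf} → {q0, q3, qf}
Read '0': {q0, q3, qf} → {q0, q1, qf}
Read '0': {q0, q1, qf} → {q0, q1, qf}
Read '0': {q0, q1, qf} → {q0, q1, qf}
Final set {q0, q1, qf} contains accepting state(s) {qf} → accepted.

Final answer: Yes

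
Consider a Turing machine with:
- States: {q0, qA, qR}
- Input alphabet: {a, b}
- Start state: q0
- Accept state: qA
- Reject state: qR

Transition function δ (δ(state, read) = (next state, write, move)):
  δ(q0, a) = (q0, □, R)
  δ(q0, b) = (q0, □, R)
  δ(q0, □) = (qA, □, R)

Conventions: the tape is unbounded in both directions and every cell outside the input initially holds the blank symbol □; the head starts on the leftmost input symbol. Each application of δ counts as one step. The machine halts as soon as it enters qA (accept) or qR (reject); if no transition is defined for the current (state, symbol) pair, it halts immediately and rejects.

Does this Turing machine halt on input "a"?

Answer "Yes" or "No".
Step 0: [q0]a (head at position 0)
Step 1: δ(q0, a) = (q0, □, R)  ⊢  □[q0]□ (head at position 1)
Step 2: δ(q0, □) = (qA, □, R)  ⊢  □□[qA]□ (head at position 2)
The machine is in qA, so it halts and accepts.
It halts after 2 steps.

Final answer: Yes - halts after 2 steps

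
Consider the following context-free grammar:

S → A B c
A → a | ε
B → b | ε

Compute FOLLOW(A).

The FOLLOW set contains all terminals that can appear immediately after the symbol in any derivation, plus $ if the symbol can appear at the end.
A occurs in S → A B c followed by B c. Add FIRST(B) minus ε = {b}; B is nullable (B → ε), so what follows B can also follow A: the terminal c. FOLLOW(A) = {b, c}.

Final answer: {b, c}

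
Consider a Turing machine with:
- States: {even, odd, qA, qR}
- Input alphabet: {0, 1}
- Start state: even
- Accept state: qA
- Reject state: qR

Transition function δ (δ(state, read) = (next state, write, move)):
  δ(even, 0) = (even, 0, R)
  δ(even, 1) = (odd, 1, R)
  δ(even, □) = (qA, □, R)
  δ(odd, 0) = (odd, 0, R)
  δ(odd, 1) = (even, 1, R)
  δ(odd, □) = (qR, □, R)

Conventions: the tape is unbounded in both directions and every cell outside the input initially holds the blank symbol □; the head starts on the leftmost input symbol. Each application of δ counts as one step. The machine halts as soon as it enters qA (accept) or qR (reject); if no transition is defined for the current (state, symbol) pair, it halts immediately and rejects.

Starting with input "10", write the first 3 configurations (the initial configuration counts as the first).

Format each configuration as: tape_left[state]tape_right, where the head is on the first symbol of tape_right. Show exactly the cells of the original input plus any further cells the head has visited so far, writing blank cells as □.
Step 0: [even]10 (head at position 0)
Step 1: δ(even, 1) = (odd, 1, R)  ⊢  1[odd]0 (head at position 1)
Step 2: δ(odd, 0) = (odd, 0, R)  ⊢  10[odd]□ (head at position 2)

Final answer: [even]10 ⊢ 1[odd]0 ⊢ 10[odd]□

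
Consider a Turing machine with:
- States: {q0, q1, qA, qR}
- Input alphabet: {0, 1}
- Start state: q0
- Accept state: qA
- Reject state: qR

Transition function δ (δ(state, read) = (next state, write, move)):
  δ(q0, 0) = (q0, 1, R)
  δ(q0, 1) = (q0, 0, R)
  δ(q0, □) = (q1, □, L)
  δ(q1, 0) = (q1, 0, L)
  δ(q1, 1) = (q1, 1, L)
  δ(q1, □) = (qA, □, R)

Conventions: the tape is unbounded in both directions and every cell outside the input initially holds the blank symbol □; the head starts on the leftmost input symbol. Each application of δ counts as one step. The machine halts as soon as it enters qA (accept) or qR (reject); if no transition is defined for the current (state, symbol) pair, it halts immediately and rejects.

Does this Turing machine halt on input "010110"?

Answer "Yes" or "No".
Step 0: [q0]010110 (head at position 0)
Step 1: δ(q0, 0) = (q0, 1, R)  ⊢  1[q0]10110 (head at position 1)
Step 2: δ(q0, 1) = (q0, 0, R)  ⊢  10[q0]0110 (head at position 2)
Step 3: δ(q0, 0) = (q0, 1, R)  ⊢  101[q0]110 (head at position 3)
Step 4: δ(q0, 1) = (q0, 0, R)  ⊢  1010[q0]10 (head at position 4)
Step 5: δ(q0, 1) = (q0, 0, R)  ⊢  10100[q0]0 (head at position 5)
Step 6: δ(q0, 0) = (q0, 1, R)  ⊢  101001[q0]□ (head at position 6)
Step 7: δ(q0, □) = (q1, □, L)  ⊢  10100[q1]1□ (head at position 5)
Step 8: δ(q1, 1) = (q1, 1, L)  ⊢  1010[q1]01□ (head at position 4)
Step 9: δ(q1, 0) = (q1, 0, L)  ⊢  101[q1]001□ (head at position 3)
Step 10: δ(q1, 0) = (q1, 0, L)  ⊢  10[q1]1001□ (head at position 2)
Step 11: δ(q1, 1) = (q1, 1, L)  ⊢  1[q1]01001□ (head at position 1)
Step 12: δ(q1, 0) = (q1, 0, L)  ⊢  [q1]101001□ (head at position 0)
Step 13: δ(q1, 1) = (q1, 1, L)  ⊢  [q1]□101001□ (head at position -1)
Step 14: δ(q1, □) = (qA, □, R)  ⊢  □[qA]101001□ (head at position 0)
The machine is in qA, so it halts and accepts.
It halts after 14 steps.

Final answer: Yes - halts after 14 steps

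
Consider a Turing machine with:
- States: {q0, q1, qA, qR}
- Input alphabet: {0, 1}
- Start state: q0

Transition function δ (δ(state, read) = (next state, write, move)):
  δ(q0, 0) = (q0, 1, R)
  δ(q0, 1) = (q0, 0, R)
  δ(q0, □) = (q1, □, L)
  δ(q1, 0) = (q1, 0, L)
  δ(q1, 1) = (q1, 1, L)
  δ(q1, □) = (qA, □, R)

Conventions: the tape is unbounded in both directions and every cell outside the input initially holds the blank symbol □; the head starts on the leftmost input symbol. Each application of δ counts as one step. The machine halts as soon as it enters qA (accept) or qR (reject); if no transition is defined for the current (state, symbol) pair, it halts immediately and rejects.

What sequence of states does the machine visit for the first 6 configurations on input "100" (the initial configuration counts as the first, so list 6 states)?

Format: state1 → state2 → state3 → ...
Step 0: [q0]100 (head at position 0)
Step 1: δ(q0, 1) = (q0, 0, R)  ⊢  0[q0]00 (head at position 1)
Step 2: δ(q0, 0) = (q0, 1, R)  ⊢  01[q0]0 (head at position 2)
Step 3: δ(q0, 0) = (q0, 1, R)  ⊢  011[q0]□ (head at position 3)
Step 4: δ(q0, □) = (q1, □, L)  ⊢  01[q1]1□ (head at position 2)
Step 5: δ(q1, 1) = (q1, 1, L)  ⊢  0[q1]11□ (head at position 1)
Reading off the states of these 6 configurations: q0 → q0 → q0 → q0 → q1 → q1

Final answer: q0 → q0 → q0 → q0 → q1 → q1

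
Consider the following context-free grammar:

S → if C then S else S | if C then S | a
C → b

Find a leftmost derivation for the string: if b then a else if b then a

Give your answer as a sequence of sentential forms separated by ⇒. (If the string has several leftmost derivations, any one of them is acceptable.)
Start with S.
Step 1: the leftmost non-terminal is S; apply S → if C then S else S:  if C then S else S
Step 2: the leftmost non-terminal is C; apply C → b:  if b then S else S
Step 3: the leftmost non-terminal is S; apply S → a:  if b then a else S
Step 4: the leftmost non-terminal is S; apply S → if C then S:  if b then a else if C then S
Step 5: the leftmost non-terminal is C; apply C → b:  if b then a else if b then S
Step 6: the leftmost non-terminal is S; apply S → a:  if b then a else if b then a

Final answer: S ⇒ if C then S else S ⇒ if b then S else S ⇒ if b then a else S ⇒ if b then a else if C then S ⇒ if b then a else if b then S ⇒ if b then a else if b then a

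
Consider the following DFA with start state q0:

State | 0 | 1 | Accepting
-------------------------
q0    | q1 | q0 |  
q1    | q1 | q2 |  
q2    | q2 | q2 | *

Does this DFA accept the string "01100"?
Start in q0.
Read '0': q0 → q1
Read '1': q1 → q2
Read '1': q2 → q2
Read '0': q2 → q2
Read '0': q2 → q2
Final state q2 is accepting, so the string is accepted.

Final answer: Yes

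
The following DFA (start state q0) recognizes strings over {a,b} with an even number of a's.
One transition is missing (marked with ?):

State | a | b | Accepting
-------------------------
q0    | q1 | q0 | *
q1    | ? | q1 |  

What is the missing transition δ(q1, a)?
q0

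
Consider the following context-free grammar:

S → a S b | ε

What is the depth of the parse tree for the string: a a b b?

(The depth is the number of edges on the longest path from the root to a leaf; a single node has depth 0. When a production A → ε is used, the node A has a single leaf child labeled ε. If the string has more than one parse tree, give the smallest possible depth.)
The only parse tree applies S → a S b 2 times (once per matching a…b pair) and then S → ε.
The S nodes sit at depths 0, 1, …, 2; the innermost S (depth 2) has the single child ε at depth 3.
The terminal leaves a, b are at depths 1..2, so the longest root-to-leaf path is S → S → … → S → ε with 3 edges.
Depth = 3.

Final answer: 3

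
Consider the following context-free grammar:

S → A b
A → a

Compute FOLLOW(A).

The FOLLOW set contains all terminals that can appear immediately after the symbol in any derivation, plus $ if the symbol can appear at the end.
A occurs only in S → A b, where it is immediately followed by the terminal b. So FOLLOW(A) = {b}.

Final answer: {b}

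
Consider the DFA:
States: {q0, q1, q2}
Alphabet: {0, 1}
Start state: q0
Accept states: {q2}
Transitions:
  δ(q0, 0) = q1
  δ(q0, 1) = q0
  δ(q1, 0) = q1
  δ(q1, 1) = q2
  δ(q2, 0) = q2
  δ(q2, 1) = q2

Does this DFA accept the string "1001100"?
Processing string "1001100":
  q0 --1--> q0
  q0 --0--> q1
  q1 --0--> q1
  q1 --1--> q2
  q2 --1--> q2
  q2 --0--> q2
  q2 --0--> q2
Final state: q2
Accept states: {q2}
q2 is an accept state, so the string is accepted.

Final answer: Yes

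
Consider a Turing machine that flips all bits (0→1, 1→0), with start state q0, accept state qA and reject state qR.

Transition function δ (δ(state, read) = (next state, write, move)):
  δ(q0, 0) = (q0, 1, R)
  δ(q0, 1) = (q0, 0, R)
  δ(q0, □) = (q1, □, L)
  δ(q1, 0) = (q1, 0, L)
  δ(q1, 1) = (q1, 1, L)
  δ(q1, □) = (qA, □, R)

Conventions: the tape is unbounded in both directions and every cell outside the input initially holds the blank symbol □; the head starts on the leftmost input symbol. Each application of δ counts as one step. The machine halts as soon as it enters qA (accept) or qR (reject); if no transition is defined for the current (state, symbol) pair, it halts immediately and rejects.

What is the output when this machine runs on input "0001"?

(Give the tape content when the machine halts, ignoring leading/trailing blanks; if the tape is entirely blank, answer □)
Step 0: [q0]0001 (head at position 0)
Step 1: δ(q0, 0) = (q0, 1, R)  ⊢  1[q0]001 (head at position 1)
Step 2: δ(q0, 0) = (q0, 1, R)  ⊢  11[q0]01 (head at position 2)
Step 3: δ(q0, 0) = (q0, 1, R)  ⊢  111[q0]1 (head at position 3)
Step 4: δ(q0, 1) = (q0, 0, R)  ⊢  1110[q0]□ (head at position 4)
Step 5: δ(q0, □) = (q1, □, L)  ⊢  111[q1]0□ (head at position 3)
Step 6: δ(q1, 0) = (q1, 0, L)  ⊢  11[q1]10□ (head at position 2)
Step 7: δ(q1, 1) = (q1, 1, L)  ⊢  1[q1]110□ (head at position 1)
Step 8: δ(q1, 1) = (q1, 1, L)  ⊢  [q1]1110□ (head at position 0)
Step 9: δ(q1, 1) = (q1, 1, L)  ⊢  [q1]□1110□ (head at position -1)
Step 10: δ(q1, □) = (qA, □, R)  ⊢  □[qA]1110□ (head at position 0)
The machine is in qA, so it halts and accepts.
Tape content when halted (ignoring surrounding blanks): 1110

Final answer: Output: 1110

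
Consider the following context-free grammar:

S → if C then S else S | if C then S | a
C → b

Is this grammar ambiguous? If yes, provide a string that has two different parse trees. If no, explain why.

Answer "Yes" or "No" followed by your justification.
The 'dangling else' can attach to either if. Two leftmost derivations of  if b then if b then a else a:
  (1) S ⇒ if C then S else S ⇒ if b then S else S ⇒ if b then if C then S else S ⇒ if b then if b then S else S ⇒ if b then if b then a else S ⇒ if b then if b then a else a   (else belongs to the outer if)
  (2) S ⇒ if C then S ⇒ if b then S ⇒ if b then if C then S else S ⇒ if b then if b then S else S ⇒ if b then if b then a else S ⇒ if b then if b then a else a   (else belongs to the inner if)
Two distinct parse trees for the same string, so the grammar is ambiguous.

Final answer: Yes - the string 'if b then if b then a else a' has two distinct leftmost derivations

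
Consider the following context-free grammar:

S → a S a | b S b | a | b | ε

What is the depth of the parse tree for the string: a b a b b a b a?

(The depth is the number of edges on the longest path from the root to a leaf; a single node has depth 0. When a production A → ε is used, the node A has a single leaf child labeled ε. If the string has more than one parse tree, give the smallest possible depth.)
The string has even length 8, so its (unique) parse tree peels off matching outer symbols: S → a S a, S → b S b, S → a S a, S → b S b, and finally S → ε for the empty middle.
The S nodes are at depths 0..4; the ε leaf under the innermost S is at depth 5 (terminal leaves are at depths 1..4).
Depth = 5.

Final answer: 5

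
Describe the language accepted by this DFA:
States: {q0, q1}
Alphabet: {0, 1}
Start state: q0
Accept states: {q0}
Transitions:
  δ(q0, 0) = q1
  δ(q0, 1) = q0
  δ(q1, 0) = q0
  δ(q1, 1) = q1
Analyzing the DFA structure:
Start state: q0
Accept states: {q0}
Interpreting what each state remembers (checking against the transitions):
  q0: an even number of 0s has been read so far
  q1: an odd number of 0s has been read so far
  δ(q0, 0): in q0 (an even number of 0s has been read so far), after reading 0 we have: an odd number of 0s has been read so far → q1
  δ(q0, 1): in q0 (an even number of 0s has been read so far), after reading 1 we have: an even number of 0s has been read so far → q0
  δ(q1, 0): in q1 (an odd number of 0s has been read so far), after reading 0 we have: an even number of 0s has been read so far → q0
  δ(q1, 1): in q1 (an odd number of 0s has been read so far), after reading 1 we have: an odd number of 0s has been read so far → q1
A string is accepted iff it ends in {q0}, i.e. an even number of 0s has been read so far.
Language: All binary strings with an even number of 0s

Final answer: All binary strings with an even number of 0s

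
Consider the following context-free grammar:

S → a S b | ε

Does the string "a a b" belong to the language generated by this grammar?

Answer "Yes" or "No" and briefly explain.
Every derivation applies S → a S b some number n of times and then S → ε, producing a^n b^n with equally many a's and b's. The string a a b has two a's but only one b, so it cannot be derived.

Final answer: No - no valid derivation exists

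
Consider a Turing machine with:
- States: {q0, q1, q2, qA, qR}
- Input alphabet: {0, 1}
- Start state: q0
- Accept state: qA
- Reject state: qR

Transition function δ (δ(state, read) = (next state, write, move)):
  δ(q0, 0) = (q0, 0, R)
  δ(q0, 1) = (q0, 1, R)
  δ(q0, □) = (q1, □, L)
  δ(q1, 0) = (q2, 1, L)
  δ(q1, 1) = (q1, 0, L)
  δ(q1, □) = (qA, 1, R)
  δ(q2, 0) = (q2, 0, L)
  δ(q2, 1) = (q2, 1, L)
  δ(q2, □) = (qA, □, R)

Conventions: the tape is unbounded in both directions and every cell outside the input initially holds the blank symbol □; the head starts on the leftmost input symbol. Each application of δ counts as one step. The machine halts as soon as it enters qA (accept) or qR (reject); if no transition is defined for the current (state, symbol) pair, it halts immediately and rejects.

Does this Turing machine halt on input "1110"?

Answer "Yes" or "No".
Step 0: [q0]1110 (head at position 0)
Step 1: δ(q0, 1) = (q0, 1, R)  ⊢  1[q0]110 (head at position 1)
Step 2: δ(q0, 1) = (q0, 1, R)  ⊢  11[q0]10 (head at position 2)
Step 3: δ(q0, 1) = (q0, 1, R)  ⊢  111[q0]0 (head at position 3)
Step 4: δ(q0, 0) = (q0, 0, R)  ⊢  1110[q0]□ (head at position 4)
Step 5: δ(q0, □) = (q1, □, L)  ⊢  111[q1]0□ (head at position 3)
Step 6: δ(q1, 0) = (q2, 1, L)  ⊢  11[q2]11□ (head at position 2)
Step 7: δ(q2, 1) = (q2, 1, L)  ⊢  1[q2]111□ (head at position 1)
Step 8: δ(q2, 1) = (q2, 1, L)  ⊢  [q2]1111□ (head at position 0)
Step 9: δ(q2, 1) = (q2, 1, L)  ⊢  [q2]□1111□ (head at position -1)
Step 10: δ(q2, □) = (qA, □, R)  ⊢  □[qA]1111□ (head at position 0)
The machine is in qA, so it halts and accepts.
It halts after 10 steps.

Final answer: Yes - halts after 10 steps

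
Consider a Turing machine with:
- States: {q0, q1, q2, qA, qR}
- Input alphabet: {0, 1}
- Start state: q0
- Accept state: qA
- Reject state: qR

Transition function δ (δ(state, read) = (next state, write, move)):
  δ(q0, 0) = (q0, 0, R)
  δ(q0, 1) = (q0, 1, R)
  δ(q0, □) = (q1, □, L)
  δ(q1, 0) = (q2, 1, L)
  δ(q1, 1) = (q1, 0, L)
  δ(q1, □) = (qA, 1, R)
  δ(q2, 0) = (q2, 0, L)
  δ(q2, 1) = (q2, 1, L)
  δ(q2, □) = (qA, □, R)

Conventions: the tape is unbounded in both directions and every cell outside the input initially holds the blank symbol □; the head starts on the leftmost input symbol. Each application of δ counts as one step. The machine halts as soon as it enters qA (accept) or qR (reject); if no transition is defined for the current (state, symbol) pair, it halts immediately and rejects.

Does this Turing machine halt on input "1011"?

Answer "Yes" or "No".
Step 0: [q0]1011 (head at position 0)
Step 1: δ(q0, 1) = (q0, 1, R)  ⊢  1[q0]011 (head at position 1)
Step 2: δ(q0, 0) = (q0, 0, R)  ⊢  10[q0]11 (head at position 2)
Step 3: δ(q0, 1) = (q0, 1, R)  ⊢  101[q0]1 (head at position 3)
Step 4: δ(q0, 1) = (q0, 1, R)  ⊢  1011[q0]□ (head at position 4)
Step 5: δ(q0, □) = (q1, □, L)  ⊢  101[q1]1□ (head at position 3)
Step 6: δ(q1, 1) = (q1, 0, L)  ⊢  10[q1]10□ (head at position 2)
Step 7: δ(q1, 1) = (q1, 0, L)  ⊢  1[q1]000□ (head at position 1)
Step 8: δ(q1, 0) = (q2, 1, L)  ⊢  [q2]1100□ (head at position 0)
Step 9: δ(q2, 1) = (q2, 1, L)  ⊢  [q2]□1100□ (head at position -1)
Step 10: δ(q2, □) = (qA, □, R)  ⊢  □[qA]1100□ (head at position 0)
The machine is in qA, so it halts and accepts.
It halts after 10 steps.

Final answer: Yes - halts after 10 steps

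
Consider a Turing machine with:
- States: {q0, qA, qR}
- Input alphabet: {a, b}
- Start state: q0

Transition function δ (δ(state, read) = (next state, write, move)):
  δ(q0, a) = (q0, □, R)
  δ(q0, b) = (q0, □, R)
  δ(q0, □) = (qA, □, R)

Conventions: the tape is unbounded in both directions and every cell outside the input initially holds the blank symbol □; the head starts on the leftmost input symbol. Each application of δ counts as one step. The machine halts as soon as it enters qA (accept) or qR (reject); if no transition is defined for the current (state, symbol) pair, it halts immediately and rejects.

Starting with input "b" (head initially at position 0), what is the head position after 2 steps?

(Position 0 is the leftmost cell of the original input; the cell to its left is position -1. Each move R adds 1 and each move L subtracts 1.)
Step 0: [q0]b (head at position 0)
Step 1: δ(q0, b) = (q0, □, R)  ⊢  □[q0]□ (head at position 1)
Step 2: δ(q0, □) = (qA, □, R)  ⊢  □□[qA]□ (head at position 2)
Head position after 2 steps: 2

Final answer: Position 2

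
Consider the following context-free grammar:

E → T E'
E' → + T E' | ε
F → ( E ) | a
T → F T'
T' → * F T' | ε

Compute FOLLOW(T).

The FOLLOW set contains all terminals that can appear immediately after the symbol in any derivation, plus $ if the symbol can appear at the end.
Useful FIRST sets: FIRST(E') = {+, ε}, FIRST(T') = {*, ε} (both E' and T' are nullable).
FOLLOW(E): E is the start symbol → $; E appears in F → ( E ) followed by ')' → FOLLOW(E) = {), $}.
FOLLOW(E'): E' appears at the right end of E → T E' and of E' → + T E', so FOLLOW(E') ⊇ FOLLOW(E) (the second occurrence adds nothing new). FOLLOW(E') = {), $}.
FOLLOW(T): in E → T E' and E' → + T E', T is followed by E': add FIRST(E') minus ε = {+}; since E' is nullable, also add FOLLOW(E) and FOLLOW(E') = {), $}. FOLLOW(T) = {+, ), $}.

Final answer: {$, ), +}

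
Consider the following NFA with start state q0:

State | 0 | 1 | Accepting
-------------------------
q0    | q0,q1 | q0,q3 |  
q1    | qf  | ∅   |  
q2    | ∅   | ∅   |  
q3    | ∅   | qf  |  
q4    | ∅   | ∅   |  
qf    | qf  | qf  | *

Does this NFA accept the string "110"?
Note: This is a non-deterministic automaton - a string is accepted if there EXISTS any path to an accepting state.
Track the set of states the NFA could be in: start {q0}
Read '1': {q0} → {q0, q3}
Read '1': {q0, q3} → {q0, q3, qf}
Read '0': {q0, q3, qf} → {q0, q1, qf}
Final set {q0, q1, qf} contains accepting state(s) {qf} → accepted.

Final answer: Yes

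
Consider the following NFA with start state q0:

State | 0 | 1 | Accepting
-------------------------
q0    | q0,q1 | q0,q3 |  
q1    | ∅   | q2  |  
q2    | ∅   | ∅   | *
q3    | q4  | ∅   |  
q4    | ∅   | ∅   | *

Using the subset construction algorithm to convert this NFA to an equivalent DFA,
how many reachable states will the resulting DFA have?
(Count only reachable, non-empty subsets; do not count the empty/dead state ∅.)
Start subset: {q0}
{q0}: on 0 → {q0, q1}, on 1 → {q0, q3}
{q0, q1}: on 0 → {q0, q1}, on 1 → {q0, q2, q3}
{q0, q3}: on 0 → {q0, q1, q4}, on 1 → {q0, q3}
{q0, q2, q3}: on 0 → {q0, q1, q4}, on 1 → {q0, q3}
{q0, q1, q4}: on 0 → {q0, q1}, on 1 → {q0, q2, q3}
Reachable non-empty subsets: {q0}, {q0, q1}, {q0, q3}, {q0, q2, q3}, {q0, q1, q4} — 5 in total.

Final answer: 5 states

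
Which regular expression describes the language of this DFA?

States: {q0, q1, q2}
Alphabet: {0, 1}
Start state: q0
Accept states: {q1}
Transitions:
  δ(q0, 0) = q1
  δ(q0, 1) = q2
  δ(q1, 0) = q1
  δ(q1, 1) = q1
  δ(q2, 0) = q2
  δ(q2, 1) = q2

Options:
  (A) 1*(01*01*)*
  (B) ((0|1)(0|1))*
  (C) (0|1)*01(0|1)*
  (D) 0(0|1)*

Testing sample strings against the DFA:
  '11' -> rejected
  '010' -> accepted
  '00111' -> accepted
  '110' -> rejected
Checking each option for a counterexample:
  (A) 1*(01*01*)*: ε is rejected by the DFA but matches the regex → eliminated
  (B) ((0|1)(0|1))*: ε is rejected by the DFA but matches the regex → eliminated
  (C) (0|1)*01(0|1)*: '0' is accepted by the DFA but does not match the regex → eliminated
  (D) 0(0|1)*: agrees with the DFA on all strings of length ≤ 4
Only (D) 0(0|1)* is consistent with the DFA.

Final answer: (D) 0(0|1)*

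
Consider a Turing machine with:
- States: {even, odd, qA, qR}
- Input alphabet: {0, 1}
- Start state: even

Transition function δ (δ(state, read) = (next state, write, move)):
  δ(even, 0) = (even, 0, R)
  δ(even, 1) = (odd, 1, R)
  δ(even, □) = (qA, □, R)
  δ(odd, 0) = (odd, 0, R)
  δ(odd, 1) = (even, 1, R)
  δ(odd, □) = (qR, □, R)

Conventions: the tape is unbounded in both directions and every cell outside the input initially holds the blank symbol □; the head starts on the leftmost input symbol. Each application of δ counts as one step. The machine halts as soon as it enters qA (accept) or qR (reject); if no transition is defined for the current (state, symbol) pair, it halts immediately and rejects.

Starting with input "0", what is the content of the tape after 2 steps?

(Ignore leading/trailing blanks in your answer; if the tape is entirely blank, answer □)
Step 0: [even]0 (head at position 0)
Step 1: δ(even, 0) = (even, 0, R)  ⊢  0[even]□ (head at position 1)
Step 2: δ(even, □) = (qA, □, R)  ⊢  0□[qA]□ (head at position 2)
Tape after 2 steps (ignoring surrounding blanks): 0

Final answer: Tape: 0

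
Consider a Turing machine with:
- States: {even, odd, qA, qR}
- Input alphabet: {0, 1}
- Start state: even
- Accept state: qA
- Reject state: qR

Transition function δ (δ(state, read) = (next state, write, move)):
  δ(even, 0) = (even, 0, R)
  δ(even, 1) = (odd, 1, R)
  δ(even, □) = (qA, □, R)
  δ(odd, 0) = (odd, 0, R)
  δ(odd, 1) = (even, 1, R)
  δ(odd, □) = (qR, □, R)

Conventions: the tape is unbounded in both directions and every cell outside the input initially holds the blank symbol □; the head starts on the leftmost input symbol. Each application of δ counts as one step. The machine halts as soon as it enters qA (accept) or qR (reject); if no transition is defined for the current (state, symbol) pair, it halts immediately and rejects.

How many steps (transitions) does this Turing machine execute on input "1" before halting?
Step 0: [even]1 (head at position 0)
Step 1: δ(even, 1) = (odd, 1, R)  ⊢  1[odd]□ (head at position 1)
Step 2: δ(odd, □) = (qR, □, R)  ⊢  1□[qR]□ (head at position 2)
The machine is in qR, so it halts and rejects.
Number of transitions executed: 2.

Final answer: 2 steps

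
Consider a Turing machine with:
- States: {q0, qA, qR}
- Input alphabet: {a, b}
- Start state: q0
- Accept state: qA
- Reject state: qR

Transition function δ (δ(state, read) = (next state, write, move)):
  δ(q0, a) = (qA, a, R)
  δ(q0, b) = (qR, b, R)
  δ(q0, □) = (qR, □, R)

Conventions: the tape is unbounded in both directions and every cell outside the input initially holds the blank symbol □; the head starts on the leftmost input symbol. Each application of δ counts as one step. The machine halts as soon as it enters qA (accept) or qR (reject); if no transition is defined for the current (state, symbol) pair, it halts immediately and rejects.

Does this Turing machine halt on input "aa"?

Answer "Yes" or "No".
Step 0: [q0]aa (head at position 0)
Step 1: δ(q0, a) = (qA, a, R)  ⊢  a[qA]a (head at position 1)
The machine is in qA, so it halts and accepts.
It halts after 1 steps.

Final answer: Yes - halts after 1 steps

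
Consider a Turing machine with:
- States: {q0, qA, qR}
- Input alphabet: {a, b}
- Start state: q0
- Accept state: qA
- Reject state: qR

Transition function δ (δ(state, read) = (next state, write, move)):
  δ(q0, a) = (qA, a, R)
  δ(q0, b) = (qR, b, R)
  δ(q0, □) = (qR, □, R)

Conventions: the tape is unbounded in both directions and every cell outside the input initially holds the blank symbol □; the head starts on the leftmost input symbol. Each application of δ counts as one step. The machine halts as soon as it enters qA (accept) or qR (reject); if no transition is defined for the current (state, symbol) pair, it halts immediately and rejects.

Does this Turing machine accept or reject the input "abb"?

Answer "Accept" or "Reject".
Step 0: [q0]abb (head at position 0)
Step 1: δ(q0, a) = (qA, a, R)  ⊢  a[qA]bb (head at position 1)
The machine is in qA, so it halts and accepts.

Final answer: Accept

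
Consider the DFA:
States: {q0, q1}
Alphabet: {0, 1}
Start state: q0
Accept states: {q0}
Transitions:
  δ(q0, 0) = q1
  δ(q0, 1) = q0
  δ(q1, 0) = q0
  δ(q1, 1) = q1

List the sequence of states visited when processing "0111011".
Starting at q0
Read '0': q0 -> q1
Read '1': q1 -> q1
Read '1': q1 -> q1
Read '1': q1 -> q1
Read '0': q1 -> q0
Read '1': q0 -> q0
Read '1': q0 -> q0

Final answer: q0 -> q1 -> q1 -> q1 -> q1 -> q0 -> q0 -> q0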